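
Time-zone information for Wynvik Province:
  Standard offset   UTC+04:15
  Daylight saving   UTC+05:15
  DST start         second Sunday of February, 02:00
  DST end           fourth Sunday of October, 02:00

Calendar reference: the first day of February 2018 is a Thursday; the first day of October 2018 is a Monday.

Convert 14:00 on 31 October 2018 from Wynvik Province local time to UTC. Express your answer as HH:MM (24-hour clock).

09:45

1 February 2018 is a Thursday, so the first Sunday is February 4 and the second is February 11.
1 October 2018 is a Monday, so the first Sunday is October 7 and the fourth is October 28.
Daylight saving runs 11 February – 28 October; 31 October 2018 is outside that window, so Wynvik Province is on standard time at UTC+04:15.
14:00 local − 4h15m = 09:45 UTC.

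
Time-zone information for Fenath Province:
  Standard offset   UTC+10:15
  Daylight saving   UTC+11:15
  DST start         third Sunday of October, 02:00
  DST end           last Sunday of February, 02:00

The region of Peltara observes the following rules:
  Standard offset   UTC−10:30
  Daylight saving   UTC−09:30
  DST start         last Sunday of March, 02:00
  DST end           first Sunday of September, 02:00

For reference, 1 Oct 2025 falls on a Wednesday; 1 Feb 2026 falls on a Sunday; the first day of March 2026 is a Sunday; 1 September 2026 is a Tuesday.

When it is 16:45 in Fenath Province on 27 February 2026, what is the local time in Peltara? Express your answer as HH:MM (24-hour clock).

20:00

1 October 2025 is a Wednesday, so the first Sunday is October 5 and the third is October 19.
1 February 2026 is a Sunday, so Sundays fall on 1, 8, 15, 22; the last is February 22.
Daylight saving runs 19 October 2025 – 22 February 2026; 27 February 2026 is outside that window, so Fenath Province is on standard time at UTC+10:15.
16:45 Fenath Province − 10h15m = 06:30 UTC.
1 March 2026 is a Sunday, so Sundays fall on 1, 8, 15, 22, 29; the last is March 29.
1 September 2026 is a Tuesday, so the first Sunday is September 6.
At the standard offset (UTC−10:30), 06:30 UTC − 10h30m = 20:00 Peltara standard time (rolling into the previous day, 26 February 2026).
The standard-time date in Peltara, 26 February 2026, is outside the daylight-saving period (29 March – 6 September), so Peltara is on standard time, UTC−10:30.
06:30 UTC − 10h30m = 20:00 Peltara (rolling into the previous day, 26 February 2026).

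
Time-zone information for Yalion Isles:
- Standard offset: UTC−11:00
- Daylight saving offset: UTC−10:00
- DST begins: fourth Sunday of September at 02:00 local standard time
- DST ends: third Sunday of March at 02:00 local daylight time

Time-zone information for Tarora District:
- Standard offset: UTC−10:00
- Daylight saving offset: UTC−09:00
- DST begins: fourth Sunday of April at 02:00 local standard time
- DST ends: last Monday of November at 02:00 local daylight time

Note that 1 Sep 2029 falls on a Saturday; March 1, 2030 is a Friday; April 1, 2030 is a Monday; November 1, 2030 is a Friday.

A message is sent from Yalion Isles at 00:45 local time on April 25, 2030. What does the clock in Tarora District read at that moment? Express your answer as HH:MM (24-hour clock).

1 September 2029 is a Saturday, so the first Sunday is September 2 and the fourth is September 23.
1 March 2030 is a Friday, so the first Sunday is March 3 and the third is March 17.
April 25, 2030 does not fall between 23 September 2029 and 17 March 2030, so daylight saving is not in effect and Yalion Isles is at UTC−11:00.
00:45 Yalion Isles + 11h = 11:45 UTC.
1 April 2030 is a Monday, so the first Sunday is April 7 and the fourth is April 28.
1 November 2030 is a Friday, so Mondays fall on 4, 11, 18, 25; the last is November 25.
At the standard offset (UTC−10:00), 11:45 UTC − 10h = 01:45 Tarora District standard time.
The standard-time date in Tarora District, April 25, 2030, is outside the daylight-saving period (28 April – 25 November), so Tarora District is on standard time, UTC−10:00.
11:45 UTC − 10h = 01:45 Tarora District.

01:45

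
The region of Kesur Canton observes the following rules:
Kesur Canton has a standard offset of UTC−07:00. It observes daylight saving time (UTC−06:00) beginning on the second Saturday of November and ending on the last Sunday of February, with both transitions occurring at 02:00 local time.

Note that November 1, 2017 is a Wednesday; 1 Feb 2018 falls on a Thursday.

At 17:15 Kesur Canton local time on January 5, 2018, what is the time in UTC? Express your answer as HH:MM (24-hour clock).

1 November 2017 is a Wednesday, so the first Saturday is November 4 and the second is November 11.
1 February 2018 is a Thursday, so Sundays fall on 4, 11, 18, 25; the last is February 25.
January 5, 2018 falls between 11 November 2017 and 25 February 2018, so daylight saving is in effect and Kesur Canton is at UTC−06:00.
17:15 local + 6h = 23:15 UTC.

23:15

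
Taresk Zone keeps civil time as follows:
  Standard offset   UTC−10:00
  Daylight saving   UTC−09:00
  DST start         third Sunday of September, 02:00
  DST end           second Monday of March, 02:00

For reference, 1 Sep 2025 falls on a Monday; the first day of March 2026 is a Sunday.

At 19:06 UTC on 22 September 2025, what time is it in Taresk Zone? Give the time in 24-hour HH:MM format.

1 September 2025 is a Monday, so the first Sunday is September 7 and the third is September 21.
1 March 2026 is a Sunday, so the first Monday is March 2 and the second is March 9.
At the standard offset (UTC−10:00), 19:06 UTC − 10h = 09:06 Taresk Zone standard time.
The standard-time date in Taresk Zone, 22 September 2025, falls between 21 September 2025 and 9 March 2026, so daylight saving is in effect and Taresk Zone is at UTC−09:00.
19:06 UTC − 9h = 10:06 local.

10:06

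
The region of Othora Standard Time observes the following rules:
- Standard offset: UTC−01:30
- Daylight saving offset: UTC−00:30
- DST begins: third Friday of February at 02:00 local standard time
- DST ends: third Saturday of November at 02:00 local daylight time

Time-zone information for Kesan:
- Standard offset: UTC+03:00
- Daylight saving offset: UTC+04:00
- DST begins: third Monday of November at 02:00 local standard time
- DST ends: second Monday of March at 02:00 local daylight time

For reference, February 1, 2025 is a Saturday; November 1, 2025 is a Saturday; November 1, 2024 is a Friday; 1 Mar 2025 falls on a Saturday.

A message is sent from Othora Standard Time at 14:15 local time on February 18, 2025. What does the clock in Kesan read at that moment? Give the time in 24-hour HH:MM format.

19:45

1 February 2025 is a Saturday, so the first Friday is February 7 and the third is February 21.
1 November 2025 is a Saturday, so the first Saturday is November 1 and the third is November 15.
February 18, 2025 is outside the daylight-saving period (21 February – 15 November), so Othora Standard Time is on standard time, UTC−01:30.
14:15 Othora Standard Time + 1h30m = 15:45 UTC.
1 November 2024 is a Friday, so the first Monday is November 4 and the third is November 18.
1 March 2025 is a Saturday, so the first Monday is March 3 and the second is March 10.
At the standard offset (UTC+03:00), 15:45 UTC + 3h = 18:45 Kesan standard time.
The standard-time date in Kesan, February 18, 2025, lies within the daylight-saving period (18 November 2024 – 10 March 2025), so Kesan is on daylight time, UTC+04:00.
15:45 UTC + 4h = 19:45 Kesan.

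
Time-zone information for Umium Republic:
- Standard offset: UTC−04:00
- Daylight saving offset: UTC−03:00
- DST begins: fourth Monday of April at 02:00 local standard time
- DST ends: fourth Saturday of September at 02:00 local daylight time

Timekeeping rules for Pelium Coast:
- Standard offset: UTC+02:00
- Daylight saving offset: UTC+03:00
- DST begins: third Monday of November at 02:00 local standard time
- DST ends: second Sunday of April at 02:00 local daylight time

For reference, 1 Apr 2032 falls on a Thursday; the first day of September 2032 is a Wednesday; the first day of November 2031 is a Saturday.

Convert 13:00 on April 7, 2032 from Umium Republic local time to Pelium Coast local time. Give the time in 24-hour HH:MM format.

20:00

1 April 2032 is a Thursday, so the first Monday is April 5 and the fourth is April 26.
1 September 2032 is a Wednesday, so the first Saturday is September 4 and the fourth is September 25.
April 7, 2032 does not fall between 26 April and 25 September, so daylight saving is not in effect and Umium Republic is at UTC−04:00.
13:00 Umium Republic + 4h = 17:00 UTC.
1 November 2031 is a Saturday, so the first Monday is November 3 and the third is November 17.
1 April 2032 is a Thursday, so the first Sunday is April 4 and the second is April 11.
At the standard offset (UTC+02:00), 17:00 UTC + 2h = 19:00 Pelium Coast standard time.
The standard-time date in Pelium Coast, April 7, 2032, falls between 17 November 2031 and 11 April 2032, so daylight saving is in effect and Pelium Coast is at UTC+03:00.
17:00 UTC + 3h = 20:00 Pelium Coast.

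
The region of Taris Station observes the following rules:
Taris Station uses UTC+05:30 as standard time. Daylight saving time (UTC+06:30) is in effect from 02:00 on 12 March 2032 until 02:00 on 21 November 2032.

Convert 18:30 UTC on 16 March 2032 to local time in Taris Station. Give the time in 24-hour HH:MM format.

01:00

At the standard offset (UTC+05:30), 18:30 UTC + 5h30m = 00:00 Taris Station standard time (rolling into the next day, 17 March 2032).
The standard-time date in Taris Station, 17 March 2032, falls between 12 March and 21 November, so daylight saving is in effect and Taris Station is at UTC+06:30.
18:30 UTC + 6h30m = 01:00 local (rolling into the next day, 17 March 2032).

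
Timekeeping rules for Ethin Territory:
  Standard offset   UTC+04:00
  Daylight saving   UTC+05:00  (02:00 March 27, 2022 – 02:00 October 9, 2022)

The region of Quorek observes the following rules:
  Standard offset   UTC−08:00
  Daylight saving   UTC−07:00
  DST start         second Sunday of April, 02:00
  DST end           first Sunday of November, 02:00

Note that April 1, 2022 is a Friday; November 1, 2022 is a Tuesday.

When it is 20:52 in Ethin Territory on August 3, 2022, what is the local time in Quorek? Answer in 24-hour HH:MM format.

08:52

Daylight saving runs 27 March – 9 October; August 3, 2022 is inside that window, so Ethin Territory is at UTC+05:00.
20:52 Ethin Territory − 5h = 15:52 UTC.
1 April 2022 is a Friday, so the first Sunday is April 3 and the second is April 10.
1 November 2022 is a Tuesday, so the first Sunday is November 6.
At the standard offset (UTC−08:00), 15:52 UTC − 8h = 07:52 Quorek standard time.
Daylight saving runs 10 April – 6 November; the standard-time date in Quorek, August 3, 2022, is inside that window, so Quorek is at UTC−07:00.
15:52 UTC − 7h = 08:52 Quorek.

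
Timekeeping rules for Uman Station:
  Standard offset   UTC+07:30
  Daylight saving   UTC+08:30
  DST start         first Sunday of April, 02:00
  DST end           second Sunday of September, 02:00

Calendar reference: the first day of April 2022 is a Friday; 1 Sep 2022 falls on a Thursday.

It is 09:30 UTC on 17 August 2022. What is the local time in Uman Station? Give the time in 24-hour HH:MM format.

1 April 2022 is a Friday, so the first Sunday is April 3.
1 September 2022 is a Thursday, so the first Sunday is September 4 and the second is September 11.
At the standard offset (UTC+07:30), 09:30 UTC + 7h30m = 17:00 Uman Station standard time.
The standard-time date in Uman Station, 17 August 2022, falls between 3 April and 11 September, so daylight saving is in effect and Uman Station is at UTC+08:30.
09:30 UTC + 8h30m = 18:00 local.

18:00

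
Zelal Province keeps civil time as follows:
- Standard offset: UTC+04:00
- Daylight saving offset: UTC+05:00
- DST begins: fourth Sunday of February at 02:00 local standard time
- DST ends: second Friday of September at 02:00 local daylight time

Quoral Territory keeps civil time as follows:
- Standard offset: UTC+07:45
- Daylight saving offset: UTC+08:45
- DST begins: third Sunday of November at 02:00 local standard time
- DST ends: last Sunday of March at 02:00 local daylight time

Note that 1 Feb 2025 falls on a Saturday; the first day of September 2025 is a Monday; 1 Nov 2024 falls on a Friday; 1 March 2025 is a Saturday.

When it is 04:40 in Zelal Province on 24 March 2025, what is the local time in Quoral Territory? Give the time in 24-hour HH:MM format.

1 February 2025 is a Saturday, so the first Sunday is February 2 and the fourth is February 23.
1 September 2025 is a Monday, so the first Friday is September 5 and the second is September 12.
Daylight saving runs 23 February – 12 September; 24 March 2025 is inside that window, so Zelal Province is at UTC+05:00.
04:40 Zelal Province − 5h = 23:40 UTC (rolling into the previous day, 23 March 2025).
1 November 2024 is a Friday, so the first Sunday is November 3 and the third is November 17.
1 March 2025 is a Saturday, so Sundays fall on 2, 9, 16, 23, 30; the last is March 30.
At the standard offset (UTC+07:45), 23:40 UTC + 7h45m = 07:25 Quoral Territory standard time (rolling into the next day, 24 March 2025).
The standard-time date in Quoral Territory, 24 March 2025, lies within the daylight-saving period (17 November 2024 – 30 March 2025), so Quoral Territory is on daylight time, UTC+08:45.
23:40 UTC + 8h45m = 08:25 Quoral Territory (rolling into the next day, 24 March 2025).

08:25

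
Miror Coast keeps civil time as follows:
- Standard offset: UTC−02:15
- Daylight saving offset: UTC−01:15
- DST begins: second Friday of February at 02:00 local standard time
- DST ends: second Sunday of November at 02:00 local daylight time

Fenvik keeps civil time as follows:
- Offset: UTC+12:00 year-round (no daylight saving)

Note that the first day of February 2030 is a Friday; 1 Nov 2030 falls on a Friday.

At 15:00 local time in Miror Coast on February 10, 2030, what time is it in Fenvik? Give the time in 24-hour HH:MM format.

1 February 2030 is a Friday, so the first Friday is February 1 and the second is February 8.
1 November 2030 is a Friday, so the first Sunday is November 3 and the second is November 10.
February 10, 2030 falls between 8 February and 10 November, so daylight saving is in effect and Miror Coast is at UTC−01:15.
15:00 Miror Coast + 1h15m = 16:15 UTC.
Fenvik stays on UTC+12:00 all year.
16:15 UTC + 12h = 04:15 Fenvik (rolling into the next day, 11 February 2030).

04:15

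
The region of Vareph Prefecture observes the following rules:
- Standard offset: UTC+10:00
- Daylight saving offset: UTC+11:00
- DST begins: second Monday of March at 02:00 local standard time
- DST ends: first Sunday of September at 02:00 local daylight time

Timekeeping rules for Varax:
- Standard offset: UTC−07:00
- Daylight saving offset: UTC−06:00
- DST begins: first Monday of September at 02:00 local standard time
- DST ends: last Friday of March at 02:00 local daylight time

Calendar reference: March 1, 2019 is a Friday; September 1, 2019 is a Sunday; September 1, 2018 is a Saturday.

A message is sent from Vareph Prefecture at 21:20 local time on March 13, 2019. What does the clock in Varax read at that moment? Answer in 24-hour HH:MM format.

04:20

1 March 2019 is a Friday, so the first Monday is March 4 and the second is March 11.
1 September 2019 is a Sunday, so the first Sunday is September 1.
March 13, 2019 lies within the daylight-saving period (11 March – 1 September), so Vareph Prefecture is on daylight time, UTC+11:00.
21:20 Vareph Prefecture − 11h = 10:20 UTC.
1 September 2018 is a Saturday, so the first Monday is September 3.
1 March 2019 is a Friday, so Fridays fall on 1, 8, 15, 22, 29; the last is March 29.
At the standard offset (UTC−07:00), 10:20 UTC − 7h = 03:20 Varax standard time.
The standard-time date in Varax, March 13, 2019, falls between 3 September 2018 and 29 March 2019, so daylight saving is in effect and Varax is at UTC−06:00.
10:20 UTC − 6h = 04:20 Varax.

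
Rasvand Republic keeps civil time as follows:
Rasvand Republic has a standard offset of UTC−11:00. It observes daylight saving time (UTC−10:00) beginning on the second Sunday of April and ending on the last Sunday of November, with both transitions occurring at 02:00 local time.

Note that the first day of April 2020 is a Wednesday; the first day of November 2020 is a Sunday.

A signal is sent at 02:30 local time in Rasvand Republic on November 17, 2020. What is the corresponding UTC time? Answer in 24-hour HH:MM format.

12:30

1 April 2020 is a Wednesday, so the first Sunday is April 5 and the second is April 12.
1 November 2020 is a Sunday, so Sundays fall on 1, 8, 15, 22, 29; the last is November 29.
November 17, 2020 lies within the daylight-saving period (12 April – 29 November), so Rasvand Republic is on daylight time, UTC−10:00.
02:30 local + 10h = 12:30 UTC.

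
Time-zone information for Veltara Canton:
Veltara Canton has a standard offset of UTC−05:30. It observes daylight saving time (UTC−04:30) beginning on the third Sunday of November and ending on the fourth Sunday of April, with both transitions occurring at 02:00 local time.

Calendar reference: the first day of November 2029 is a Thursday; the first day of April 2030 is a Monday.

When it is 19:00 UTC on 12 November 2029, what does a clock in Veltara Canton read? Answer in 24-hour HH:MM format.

1 November 2029 is a Thursday, so the first Sunday is November 4 and the third is November 18.
1 April 2030 is a Monday, so the first Sunday is April 7 and the fourth is April 28.
At the standard offset (UTC−05:30), 19:00 UTC − 5h30m = 13:30 Veltara Canton standard time.
The standard-time date in Veltara Canton, 12 November 2029, is outside the daylight-saving period (18 November 2029 – 28 April 2030), so Veltara Canton is on standard time, UTC−05:30.
19:00 UTC − 5h30m = 13:30 local.

13:30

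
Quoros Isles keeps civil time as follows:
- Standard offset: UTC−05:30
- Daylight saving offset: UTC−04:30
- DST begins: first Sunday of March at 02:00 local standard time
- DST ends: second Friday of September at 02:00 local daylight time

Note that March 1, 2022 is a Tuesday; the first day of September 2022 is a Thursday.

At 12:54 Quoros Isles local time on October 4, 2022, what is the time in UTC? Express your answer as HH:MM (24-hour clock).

18:24

1 March 2022 is a Tuesday, so the first Sunday is March 6.
1 September 2022 is a Thursday, so the first Friday is September 2 and the second is September 9.
Daylight saving runs 6 March – 9 September; October 4, 2022 is outside that window, so Quoros Isles is on standard time at UTC−05:30.
12:54 local + 5h30m = 18:24 UTC.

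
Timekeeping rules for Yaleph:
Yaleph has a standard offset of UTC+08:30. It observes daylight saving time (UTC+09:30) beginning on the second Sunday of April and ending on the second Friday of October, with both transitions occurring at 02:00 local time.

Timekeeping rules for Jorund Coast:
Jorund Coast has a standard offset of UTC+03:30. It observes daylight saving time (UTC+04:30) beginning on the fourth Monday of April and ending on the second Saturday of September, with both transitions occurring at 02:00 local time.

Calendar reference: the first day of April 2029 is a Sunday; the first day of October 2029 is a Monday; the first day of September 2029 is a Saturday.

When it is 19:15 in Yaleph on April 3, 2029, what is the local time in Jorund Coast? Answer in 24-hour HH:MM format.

14:15

1 April 2029 is a Sunday, so the first Sunday is April 1 and the second is April 8.
1 October 2029 is a Monday, so the first Friday is October 5 and the second is October 12.
Daylight saving runs 8 April – 12 October; April 3, 2029 is outside that window, so Yaleph is on standard time at UTC+08:30.
19:15 Yaleph − 8h30m = 10:45 UTC.
1 April 2029 is a Sunday, so the first Monday is April 2 and the fourth is April 23.
1 September 2029 is a Saturday, so the first Saturday is September 1 and the second is September 8.
At the standard offset (UTC+03:30), 10:45 UTC + 3h30m = 14:15 Jorund Coast standard time.
Daylight saving runs 23 April – 8 September; the standard-time date in Jorund Coast, April 3, 2029, is outside that window, so Jorund Coast is on standard time at UTC+03:30.
10:45 UTC + 3h30m = 14:15 Jorund Coast.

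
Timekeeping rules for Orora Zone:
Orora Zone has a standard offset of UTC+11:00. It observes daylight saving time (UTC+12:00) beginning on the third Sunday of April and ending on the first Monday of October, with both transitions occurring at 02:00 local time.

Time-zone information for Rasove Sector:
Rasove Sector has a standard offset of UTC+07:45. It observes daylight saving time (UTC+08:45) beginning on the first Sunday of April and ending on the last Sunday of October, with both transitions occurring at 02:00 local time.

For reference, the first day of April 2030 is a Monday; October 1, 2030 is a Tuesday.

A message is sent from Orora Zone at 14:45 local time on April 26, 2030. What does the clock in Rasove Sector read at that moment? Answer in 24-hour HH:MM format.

11:30

1 April 2030 is a Monday, so the first Sunday is April 7 and the third is April 21.
1 October 2030 is a Tuesday, so the first Monday is October 7.
Daylight saving runs 21 April – 7 October; April 26, 2030 is inside that window, so Orora Zone is at UTC+12:00.
14:45 Orora Zone − 12h = 02:45 UTC.
1 April 2030 is a Monday, so the first Sunday is April 7.
1 October 2030 is a Tuesday, so Sundays fall on 6, 13, 20, 27; the last is October 27.
At the standard offset (UTC+07:45), 02:45 UTC + 7h45m = 10:30 Rasove Sector standard time.
The standard-time date in Rasove Sector, April 26, 2030, falls between 7 April and 27 October, so daylight saving is in effect and Rasove Sector is at UTC+08:45.
02:45 UTC + 8h45m = 11:30 Rasove Sector.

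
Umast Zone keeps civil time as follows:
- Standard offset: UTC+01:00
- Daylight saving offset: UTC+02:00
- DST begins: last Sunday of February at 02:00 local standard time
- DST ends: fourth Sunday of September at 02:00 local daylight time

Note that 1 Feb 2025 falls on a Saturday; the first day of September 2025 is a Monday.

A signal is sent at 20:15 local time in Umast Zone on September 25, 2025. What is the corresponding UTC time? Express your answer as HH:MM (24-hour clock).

1 February 2025 is a Saturday, so Sundays fall on 2, 9, 16, 23; the last is February 23.
1 September 2025 is a Monday, so the first Sunday is September 7 and the fourth is September 28.
September 25, 2025 lies within the daylight-saving period (23 February – 28 September), so Umast Zone is on daylight time, UTC+02:00.
20:15 local − 2h = 18:15 UTC.

18:15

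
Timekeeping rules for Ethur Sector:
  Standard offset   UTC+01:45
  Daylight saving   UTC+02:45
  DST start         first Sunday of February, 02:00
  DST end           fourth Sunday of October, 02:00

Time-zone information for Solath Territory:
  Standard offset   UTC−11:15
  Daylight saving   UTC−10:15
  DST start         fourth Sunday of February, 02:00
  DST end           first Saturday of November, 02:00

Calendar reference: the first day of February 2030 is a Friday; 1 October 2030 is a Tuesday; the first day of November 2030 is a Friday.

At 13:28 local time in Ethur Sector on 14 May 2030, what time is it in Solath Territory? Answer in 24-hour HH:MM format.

00:28

1 February 2030 is a Friday, so the first Sunday is February 3.
1 October 2030 is a Tuesday, so the first Sunday is October 6 and the fourth is October 27.
Daylight saving runs 3 February – 27 October; 14 May 2030 is inside that window, so Ethur Sector is at UTC+02:45.
13:28 Ethur Sector − 2h45m = 10:43 UTC.
1 February 2030 is a Friday, so the first Sunday is February 3 and the fourth is February 24.
1 November 2030 is a Friday, so the first Saturday is November 2.
At the standard offset (UTC−11:15), 10:43 UTC − 11h15m = 23:28 Solath Territory standard time (rolling into the previous day, 13 May 2030).
Daylight saving runs 24 February – 2 November; the standard-time date in Solath Territory, 13 May 2030, is inside that window, so Solath Territory is at UTC−10:15.
10:43 UTC − 10h15m = 00:28 Solath Territory.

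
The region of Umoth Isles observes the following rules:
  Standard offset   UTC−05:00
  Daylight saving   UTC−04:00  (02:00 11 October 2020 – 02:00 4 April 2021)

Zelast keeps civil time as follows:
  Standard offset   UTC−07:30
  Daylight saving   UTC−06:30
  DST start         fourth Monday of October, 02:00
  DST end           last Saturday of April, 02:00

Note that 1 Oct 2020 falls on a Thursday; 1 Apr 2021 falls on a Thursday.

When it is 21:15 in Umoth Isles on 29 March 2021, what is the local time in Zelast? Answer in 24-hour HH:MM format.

29 March 2021 falls between 11 October 2020 and 4 April 2021, so daylight saving is in effect and Umoth Isles is at UTC−04:00.
21:15 Umoth Isles + 4h = 01:15 UTC (rolling into the next day, 30 March 2021).
1 October 2020 is a Thursday, so the first Monday is October 5 and the fourth is October 26.
1 April 2021 is a Thursday, so Saturdays fall on 3, 10, 17, 24; the last is April 24.
At the standard offset (UTC−07:30), 01:15 UTC − 7h30m = 17:45 Zelast standard time (rolling into the previous day, 29 March 2021).
Daylight saving runs 26 October 2020 – 24 April 2021; the standard-time date in Zelast, 29 March 2021, is inside that window, so Zelast is at UTC−06:30.
01:15 UTC − 6h30m = 18:45 Zelast (rolling into the previous day, 29 March 2021).

18:45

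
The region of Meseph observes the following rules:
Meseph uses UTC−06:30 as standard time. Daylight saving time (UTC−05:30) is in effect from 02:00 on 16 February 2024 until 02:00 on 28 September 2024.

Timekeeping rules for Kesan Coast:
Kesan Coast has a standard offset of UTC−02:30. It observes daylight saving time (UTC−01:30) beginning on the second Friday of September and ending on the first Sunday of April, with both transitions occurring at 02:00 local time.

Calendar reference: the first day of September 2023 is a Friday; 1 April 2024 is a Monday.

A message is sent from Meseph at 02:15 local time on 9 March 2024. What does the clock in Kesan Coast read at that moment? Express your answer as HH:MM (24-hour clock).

06:15

Daylight saving runs 16 February – 28 September; 9 March 2024 is inside that window, so Meseph is at UTC−05:30.
02:15 Meseph + 5h30m = 07:45 UTC.
1 September 2023 is a Friday, so the first Friday is September 1 and the second is September 8.
1 April 2024 is a Monday, so the first Sunday is April 7.
At the standard offset (UTC−02:30), 07:45 UTC − 2h30m = 05:15 Kesan Coast standard time.
Daylight saving runs 8 September 2023 – 7 April 2024; the standard-time date in Kesan Coast, 9 March 2024, is inside that window, so Kesan Coast is at UTC−01:30.
07:45 UTC − 1h30m = 06:15 Kesan Coast.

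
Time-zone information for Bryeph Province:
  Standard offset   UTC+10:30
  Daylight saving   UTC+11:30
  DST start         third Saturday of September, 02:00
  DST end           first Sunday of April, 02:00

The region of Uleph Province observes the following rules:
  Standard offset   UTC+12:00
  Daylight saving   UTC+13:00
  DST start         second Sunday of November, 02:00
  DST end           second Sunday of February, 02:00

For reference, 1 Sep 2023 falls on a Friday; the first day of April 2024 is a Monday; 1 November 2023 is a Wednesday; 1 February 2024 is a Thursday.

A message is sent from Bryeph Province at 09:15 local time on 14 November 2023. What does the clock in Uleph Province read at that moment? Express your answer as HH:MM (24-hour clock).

1 September 2023 is a Friday, so the first Saturday is September 2 and the third is September 16.
1 April 2024 is a Monday, so the first Sunday is April 7.
14 November 2023 falls between 16 September 2023 and 7 April 2024, so daylight saving is in effect and Bryeph Province is at UTC+11:30.
09:15 Bryeph Province − 11h30m = 21:45 UTC (rolling into the previous day, 13 November 2023).
1 November 2023 is a Wednesday, so the first Sunday is November 5 and the second is November 12.
1 February 2024 is a Thursday, so the first Sunday is February 4 and the second is February 11.
At the standard offset (UTC+12:00), 21:45 UTC + 12h = 09:45 Uleph Province standard time (rolling into the next day, 14 November 2023).
The standard-time date in Uleph Province, 14 November 2023, lies within the daylight-saving period (12 November 2023 – 11 February 2024), so Uleph Province is on daylight time, UTC+13:00.
21:45 UTC + 13h = 10:45 Uleph Province (rolling into the next day, 14 November 2023).

10:45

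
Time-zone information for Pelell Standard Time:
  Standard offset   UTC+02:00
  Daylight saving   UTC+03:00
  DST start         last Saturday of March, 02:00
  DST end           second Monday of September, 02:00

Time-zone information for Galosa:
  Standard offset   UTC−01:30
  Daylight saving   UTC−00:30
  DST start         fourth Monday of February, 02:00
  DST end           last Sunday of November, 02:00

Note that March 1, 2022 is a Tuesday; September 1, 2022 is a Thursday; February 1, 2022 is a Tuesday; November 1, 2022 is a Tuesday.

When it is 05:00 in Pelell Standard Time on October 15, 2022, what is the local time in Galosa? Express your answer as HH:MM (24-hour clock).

1 March 2022 is a Tuesday, so Saturdays fall on 5, 12, 19, 26; the last is March 26.
1 September 2022 is a Thursday, so the first Monday is September 5 and the second is September 12.
October 15, 2022 is outside the daylight-saving period (26 March – 12 September), so Pelell Standard Time is on standard time, UTC+02:00.
05:00 Pelell Standard Time − 2h = 03:00 UTC.
1 February 2022 is a Tuesday, so the first Monday is February 7 and the fourth is February 28.
1 November 2022 is a Tuesday, so Sundays fall on 6, 13, 20, 27; the last is November 27.
At the standard offset (UTC−01:30), 03:00 UTC − 1h30m = 01:30 Galosa standard time.
The standard-time date in Galosa, October 15, 2022, lies within the daylight-saving period (28 February – 27 November), so Galosa is on daylight time, UTC−00:30.
03:00 UTC − 0h30m = 02:30 Galosa.

02:30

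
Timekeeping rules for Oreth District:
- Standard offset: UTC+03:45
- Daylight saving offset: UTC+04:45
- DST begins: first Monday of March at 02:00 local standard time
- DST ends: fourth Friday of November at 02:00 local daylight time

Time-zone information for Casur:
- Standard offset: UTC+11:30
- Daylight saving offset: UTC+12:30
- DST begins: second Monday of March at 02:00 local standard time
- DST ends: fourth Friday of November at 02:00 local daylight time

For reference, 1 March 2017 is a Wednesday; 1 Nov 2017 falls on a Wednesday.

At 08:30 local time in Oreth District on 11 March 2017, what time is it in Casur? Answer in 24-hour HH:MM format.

1 March 2017 is a Wednesday, so the first Monday is March 6.
1 November 2017 is a Wednesday, so the first Friday is November 3 and the fourth is November 24.
Daylight saving runs 6 March – 24 November; 11 March 2017 is inside that window, so Oreth District is at UTC+04:45.
08:30 Oreth District − 4h45m = 03:45 UTC.
1 March 2017 is a Wednesday, so the first Monday is March 6 and the second is March 13.
1 November 2017 is a Wednesday, so the first Friday is November 3 and the fourth is November 24.
At the standard offset (UTC+11:30), 03:45 UTC + 11h30m = 15:15 Casur standard time.
Daylight saving runs 13 March – 24 November; the standard-time date in Casur, 11 March 2017, is outside that window, so Casur is on standard time at UTC+11:30.
03:45 UTC + 11h30m = 15:15 Casur.

15:15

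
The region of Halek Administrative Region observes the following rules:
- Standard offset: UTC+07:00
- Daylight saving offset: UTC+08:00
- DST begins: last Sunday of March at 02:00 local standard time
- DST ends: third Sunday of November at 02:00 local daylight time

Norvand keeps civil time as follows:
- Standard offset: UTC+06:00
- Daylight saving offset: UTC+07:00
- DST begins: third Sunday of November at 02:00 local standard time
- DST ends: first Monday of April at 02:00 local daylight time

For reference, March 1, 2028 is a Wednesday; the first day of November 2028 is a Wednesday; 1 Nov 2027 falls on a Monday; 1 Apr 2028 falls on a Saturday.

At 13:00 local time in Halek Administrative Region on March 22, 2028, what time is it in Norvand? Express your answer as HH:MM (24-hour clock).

13:00

1 March 2028 is a Wednesday, so Sundays fall on 5, 12, 19, 26; the last is March 26.
1 November 2028 is a Wednesday, so the first Sunday is November 5 and the third is November 19.
March 22, 2028 is outside the daylight-saving period (26 March – 19 November), so Halek Administrative Region is on standard time, UTC+07:00.
13:00 Halek Administrative Region − 7h = 06:00 UTC.
1 November 2027 is a Monday, so the first Sunday is November 7 and the third is November 21.
1 April 2028 is a Saturday, so the first Monday is April 3.
At the standard offset (UTC+06:00), 06:00 UTC + 6h = 12:00 Norvand standard time.
The standard-time date in Norvand, March 22, 2028, falls between 21 November 2027 and 3 April 2028, so daylight saving is in effect and Norvand is at UTC+07:00.
06:00 UTC + 7h = 13:00 Norvand.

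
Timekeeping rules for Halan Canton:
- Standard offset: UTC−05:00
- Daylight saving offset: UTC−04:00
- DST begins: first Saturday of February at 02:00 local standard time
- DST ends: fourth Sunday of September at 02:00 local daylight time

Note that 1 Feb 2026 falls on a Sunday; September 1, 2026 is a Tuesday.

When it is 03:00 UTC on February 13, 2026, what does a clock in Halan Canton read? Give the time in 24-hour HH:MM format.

23:00

1 February 2026 is a Sunday, so the first Saturday is February 7.
1 September 2026 is a Tuesday, so the first Sunday is September 6 and the fourth is September 27.
At the standard offset (UTC−05:00), 03:00 UTC − 5h = 22:00 Halan Canton standard time (rolling into the previous day, 12 February 2026).
Daylight saving runs 7 February – 27 September; the standard-time date in Halan Canton, February 12, 2026, is inside that window, so Halan Canton is at UTC−04:00.
03:00 UTC − 4h = 23:00 local (rolling into the previous day, 12 February 2026).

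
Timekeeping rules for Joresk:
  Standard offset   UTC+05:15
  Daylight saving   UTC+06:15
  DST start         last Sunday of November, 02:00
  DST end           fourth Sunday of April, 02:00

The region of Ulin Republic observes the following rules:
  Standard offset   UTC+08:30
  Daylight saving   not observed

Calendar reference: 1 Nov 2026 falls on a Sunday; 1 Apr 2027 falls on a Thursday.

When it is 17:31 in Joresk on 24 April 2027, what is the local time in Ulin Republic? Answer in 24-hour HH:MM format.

1 November 2026 is a Sunday, so Sundays fall on 1, 8, 15, 22, 29; the last is November 29.
1 April 2027 is a Thursday, so the first Sunday is April 4 and the fourth is April 25.
24 April 2027 lies within the daylight-saving period (29 November 2026 – 25 April 2027), so Joresk is on daylight time, UTC+06:15.
17:31 Joresk − 6h15m = 11:16 UTC.
Ulin Republic has no daylight saving, so its offset is UTC+08:30 year-round.
11:16 UTC + 8h30m = 19:46 Ulin Republic.

19:46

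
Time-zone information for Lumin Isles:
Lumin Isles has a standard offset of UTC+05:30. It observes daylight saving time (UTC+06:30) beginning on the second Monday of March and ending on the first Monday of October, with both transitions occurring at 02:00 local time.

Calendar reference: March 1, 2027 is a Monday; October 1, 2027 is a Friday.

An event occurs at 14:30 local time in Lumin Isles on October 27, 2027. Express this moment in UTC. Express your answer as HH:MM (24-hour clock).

09:00

1 March 2027 is a Monday, so the first Monday is March 1 and the second is March 8.
1 October 2027 is a Friday, so the first Monday is October 4.
October 27, 2027 does not fall between 8 March and 4 October, so daylight saving is not in effect and Lumin Isles is at UTC+05:30.
14:30 local − 5h30m = 09:00 UTC.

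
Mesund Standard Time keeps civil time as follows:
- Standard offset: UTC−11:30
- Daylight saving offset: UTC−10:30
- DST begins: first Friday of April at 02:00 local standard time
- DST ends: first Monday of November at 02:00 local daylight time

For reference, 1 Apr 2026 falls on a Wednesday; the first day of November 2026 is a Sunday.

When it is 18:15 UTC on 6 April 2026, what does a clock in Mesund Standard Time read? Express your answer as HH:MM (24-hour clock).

07:45

1 April 2026 is a Wednesday, so the first Friday is April 3.
1 November 2026 is a Sunday, so the first Monday is November 2.
At the standard offset (UTC−11:30), 18:15 UTC − 11h30m = 06:45 Mesund Standard Time standard time.
The standard-time date in Mesund Standard Time, 6 April 2026, falls between 3 April and 2 November, so daylight saving is in effect and Mesund Standard Time is at UTC−10:30.
18:15 UTC − 10h30m = 07:45 local.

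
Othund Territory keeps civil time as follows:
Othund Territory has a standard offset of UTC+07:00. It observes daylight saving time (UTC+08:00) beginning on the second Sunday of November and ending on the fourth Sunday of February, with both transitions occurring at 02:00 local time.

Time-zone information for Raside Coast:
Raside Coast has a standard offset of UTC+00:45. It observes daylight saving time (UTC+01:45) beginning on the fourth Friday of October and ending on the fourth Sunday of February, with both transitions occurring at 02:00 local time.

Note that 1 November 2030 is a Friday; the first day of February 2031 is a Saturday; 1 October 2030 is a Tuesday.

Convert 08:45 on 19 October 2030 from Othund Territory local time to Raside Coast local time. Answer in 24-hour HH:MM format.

02:30

1 November 2030 is a Friday, so the first Sunday is November 3 and the second is November 10.
1 February 2031 is a Saturday, so the first Sunday is February 2 and the fourth is February 23.
19 October 2030 is outside the daylight-saving period (10 November 2030 – 23 February 2031), so Othund Territory is on standard time, UTC+07:00.
08:45 Othund Territory − 7h = 01:45 UTC.
1 October 2030 is a Tuesday, so the first Friday is October 4 and the fourth is October 25.
1 February 2031 is a Saturday, so the first Sunday is February 2 and the fourth is February 23.
At the standard offset (UTC+00:45), 01:45 UTC + 0h45m = 02:30 Raside Coast standard time.
Daylight saving runs 25 October 2030 – 23 February 2031; the standard-time date in Raside Coast, 19 October 2030, is outside that window, so Raside Coast is on standard time at UTC+00:45.
01:45 UTC + 0h45m = 02:30 Raside Coast.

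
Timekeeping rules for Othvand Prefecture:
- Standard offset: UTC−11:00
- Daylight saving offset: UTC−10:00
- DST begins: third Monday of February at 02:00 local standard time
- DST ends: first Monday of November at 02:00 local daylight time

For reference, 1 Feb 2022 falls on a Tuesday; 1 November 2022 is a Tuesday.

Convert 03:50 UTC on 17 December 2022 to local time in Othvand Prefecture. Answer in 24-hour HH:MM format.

16:50

1 February 2022 is a Tuesday, so the first Monday is February 7 and the third is February 21.
1 November 2022 is a Tuesday, so the first Monday is November 7.
At the standard offset (UTC−11:00), 03:50 UTC − 11h = 16:50 Othvand Prefecture standard time (rolling into the previous day, 16 December 2022).
The standard-time date in Othvand Prefecture, 16 December 2022, does not fall between 21 February and 7 November, so daylight saving is not in effect and Othvand Prefecture is at UTC−11:00.
03:50 UTC − 11h = 16:50 local (rolling into the previous day, 16 December 2022).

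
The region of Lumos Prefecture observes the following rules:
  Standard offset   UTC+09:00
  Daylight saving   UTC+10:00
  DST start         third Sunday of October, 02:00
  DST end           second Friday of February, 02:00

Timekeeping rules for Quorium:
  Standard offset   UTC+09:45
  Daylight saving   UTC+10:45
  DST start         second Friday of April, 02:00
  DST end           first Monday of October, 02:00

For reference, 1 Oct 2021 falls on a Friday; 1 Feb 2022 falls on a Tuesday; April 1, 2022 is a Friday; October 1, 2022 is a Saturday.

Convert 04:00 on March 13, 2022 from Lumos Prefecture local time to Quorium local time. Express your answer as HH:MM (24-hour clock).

1 October 2021 is a Friday, so the first Sunday is October 3 and the third is October 17.
1 February 2022 is a Tuesday, so the first Friday is February 4 and the second is February 11.
March 13, 2022 is outside the daylight-saving period (17 October 2021 – 11 February 2022), so Lumos Prefecture is on standard time, UTC+09:00.
04:00 Lumos Prefecture − 9h = 19:00 UTC (rolling into the previous day, 12 March 2022).
1 April 2022 is a Friday, so the first Friday is April 1 and the second is April 8.
1 October 2022 is a Saturday, so the first Monday is October 3.
At the standard offset (UTC+09:45), 19:00 UTC + 9h45m = 04:45 Quorium standard time (rolling into the next day, 13 March 2022).
The standard-time date in Quorium, March 13, 2022, does not fall between 8 April and 3 October, so daylight saving is not in effect and Quorium is at UTC+09:45.
19:00 UTC + 9h45m = 04:45 Quorium (rolling into the next day, 13 March 2022).

04:45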